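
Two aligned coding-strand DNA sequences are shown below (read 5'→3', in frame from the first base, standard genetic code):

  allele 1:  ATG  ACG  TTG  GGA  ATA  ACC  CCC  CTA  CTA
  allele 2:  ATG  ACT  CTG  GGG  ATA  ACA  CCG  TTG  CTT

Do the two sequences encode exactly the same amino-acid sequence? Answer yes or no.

Codon 1: ATG Met / ATG Met — identical.
Codon 2: ACG Thr / ACT Thr — synonymous.
Codon 3: TTG Leu / CTG Leu — synonymous.
Codon 4: GGA Gly / GGG Gly — synonymous.
Codon 5: ATA Ile / ATA Ile — identical.
Codon 6: ACC Thr / ACA Thr — synonymous.
Codon 7: CCC Pro / CCG Pro — synonymous.
Codon 8: CTA Leu / TTG Leu — synonymous.
Codon 9: CTA Leu / CTT Leu — synonymous.
Nonsynonymous differences: 0 → same protein.

yes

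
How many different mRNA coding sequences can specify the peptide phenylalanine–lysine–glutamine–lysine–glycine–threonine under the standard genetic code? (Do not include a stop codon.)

Phe: 2 codons.
Lys: 2 codons.
Gln: 2 codons.
Lys: 2 codons.
Gly: 4 codons.
Thr: 4 codons.
2 × 2 × 2 × 2 × 4 × 4 = 256.

256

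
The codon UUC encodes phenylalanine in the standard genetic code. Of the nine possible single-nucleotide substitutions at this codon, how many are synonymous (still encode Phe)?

1

Position 1: none → 0 synonymous.
Position 2: none → 0 synonymous.
Position 3: UUU → 1 synonymous.
Total: 0 + 0 + 1 = 1.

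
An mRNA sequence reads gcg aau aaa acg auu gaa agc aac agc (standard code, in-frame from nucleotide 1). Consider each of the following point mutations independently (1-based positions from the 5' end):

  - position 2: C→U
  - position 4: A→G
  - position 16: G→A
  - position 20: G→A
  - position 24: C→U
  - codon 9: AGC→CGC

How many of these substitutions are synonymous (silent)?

1

Codon 1: GCG (Ala) → GUG (Val) — missense.
Codon 2: AAU (Asn) → GAU (Asp) — missense.
Codon 6: GAA (Glu) → AAA (Lys) — missense.
Codon 7: AGC (Ser) → AAC (Asn) — missense.
Codon 8: AAC (Asn) → AAU (Asn) — synonymous.
Codon 9: AGC (Ser) → CGC (Arg) — missense.
Synonymous: 1 of 6.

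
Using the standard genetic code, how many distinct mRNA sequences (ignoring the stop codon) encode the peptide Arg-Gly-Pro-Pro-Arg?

2304

Arg: 6 codons.
Gly: 4 codons.
Pro: 4 codons.
Pro: 4 codons.
Arg: 6 codons.
6 × 4 × 4 × 4 × 6 = 2304.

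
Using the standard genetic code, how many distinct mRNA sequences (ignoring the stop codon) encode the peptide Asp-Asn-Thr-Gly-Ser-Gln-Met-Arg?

Asp: 2 codons.
Asn: 2 codons.
Thr: 4 codons.
Gly: 4 codons.
Ser: 6 codons.
Gln: 2 codons.
Met: 1 codon.
Arg: 6 codons.
2 × 2 × 4 × 4 × 6 × 2 × 1 × 6 = 4608.

4608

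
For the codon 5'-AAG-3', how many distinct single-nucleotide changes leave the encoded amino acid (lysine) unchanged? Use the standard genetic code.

1

Position 1: none → 0 synonymous.
Position 2: none → 0 synonymous.
Position 3: AAA → 1 synonymous.
Total: 0 + 0 + 1 = 1.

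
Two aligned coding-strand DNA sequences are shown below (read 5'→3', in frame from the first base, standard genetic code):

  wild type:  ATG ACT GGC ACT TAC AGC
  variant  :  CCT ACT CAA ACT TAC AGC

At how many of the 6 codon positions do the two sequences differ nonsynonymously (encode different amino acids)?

Codon 1: ATG Met / CCT Pro — nonsynonymous.
Codon 2: ACT Thr / ACT Thr — identical.
Codon 3: GGC Gly / CAA Gln — nonsynonymous.
Codon 4: ACT Thr / ACT Thr — identical.
Codon 5: TAC Tyr / TAC Tyr — identical.
Codon 6: AGC Ser / AGC Ser — identical.
Nonsynonymous differences: 2.

2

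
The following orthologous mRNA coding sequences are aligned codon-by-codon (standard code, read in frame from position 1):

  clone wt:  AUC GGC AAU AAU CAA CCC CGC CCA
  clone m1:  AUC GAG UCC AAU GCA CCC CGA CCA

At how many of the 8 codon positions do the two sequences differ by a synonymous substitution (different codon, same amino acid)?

1

Codon 1: AUC Ile / AUC Ile — identical.
Codon 2: GGC Gly / GAG Glu — nonsynonymous.
Codon 3: AAU Asn / UCC Ser — nonsynonymous.
Codon 4: AAU Asn / AAU Asn — identical.
Codon 5: CAA Gln / GCA Ala — nonsynonymous.
Codon 6: CCC Pro / CCC Pro — identical.
Codon 7: CGC Arg / CGA Arg — synonymous.
Codon 8: CCA Pro / CCA Pro — identical.
Synonymous differences: 1.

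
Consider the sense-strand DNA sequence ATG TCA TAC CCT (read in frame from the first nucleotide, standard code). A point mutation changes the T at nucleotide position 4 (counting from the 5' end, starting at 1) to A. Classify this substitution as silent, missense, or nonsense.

Position 4 falls in codon 2: TCA → Ser.
After the substitution the codon is ACA → Thr.
Ser ≠ Thr, so this is a missense mutation.

missense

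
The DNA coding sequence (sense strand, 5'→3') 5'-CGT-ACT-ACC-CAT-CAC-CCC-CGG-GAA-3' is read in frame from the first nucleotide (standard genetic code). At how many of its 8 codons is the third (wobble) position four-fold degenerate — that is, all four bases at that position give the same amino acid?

Codon 1 CGT (Arg): third position 4-fold.
Codon 2 ACT (Thr): third position 4-fold.
Codon 3 ACC (Thr): third position 4-fold.
Codon 4 CAT (His): third position 2-fold.
Codon 5 CAC (His): third position 2-fold.
Codon 6 CCC (Pro): third position 4-fold.
Codon 7 CGG (Arg): third position 4-fold.
Codon 8 GAA (Glu): third position 2-fold.
Four-fold degenerate third positions: 5.

5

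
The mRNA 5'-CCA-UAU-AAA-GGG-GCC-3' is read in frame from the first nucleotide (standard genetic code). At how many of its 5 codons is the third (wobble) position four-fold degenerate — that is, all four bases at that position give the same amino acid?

Codon 1 CCA (Pro): third position 4-fold.
Codon 2 UAU (Tyr): third position 2-fold.
Codon 3 AAA (Lys): third position 2-fold.
Codon 4 GGG (Gly): third position 4-fold.
Codon 5 GCC (Ala): third position 4-fold.
Four-fold degenerate third positions: 3.

3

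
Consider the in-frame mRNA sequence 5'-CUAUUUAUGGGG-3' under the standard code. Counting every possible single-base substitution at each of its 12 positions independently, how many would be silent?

8

Codon 1 (CUA, Leu): 4 synonymous substitutions.
Codon 2 (UUU, Phe): 1 synonymous substitution.
Codon 3 (AUG, Met): 0 synonymous substitutions.
Codon 4 (GGG, Gly): 3 synonymous substitutions.
Total: 4 + 1 + 0 + 3 = 8.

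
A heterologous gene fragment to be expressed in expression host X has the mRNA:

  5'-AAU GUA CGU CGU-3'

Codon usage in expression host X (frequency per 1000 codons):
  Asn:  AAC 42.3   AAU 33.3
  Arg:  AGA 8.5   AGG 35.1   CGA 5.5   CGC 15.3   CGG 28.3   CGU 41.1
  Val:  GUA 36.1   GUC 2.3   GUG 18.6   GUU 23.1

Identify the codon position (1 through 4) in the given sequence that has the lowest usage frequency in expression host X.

Codon 1 AAU (Asn): 33.3 per 1000.
Codon 2 GUA (Val): 36.1 per 1000.
Codon 3 CGU (Arg): 41.1 per 1000.
Codon 4 CGU (Arg): 41.1 per 1000.
Lowest frequency is 33.3 at codon 1.

1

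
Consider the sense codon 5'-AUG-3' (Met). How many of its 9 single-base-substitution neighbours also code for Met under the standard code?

0

Position 1: none → 0 synonymous.
Position 2: none → 0 synonymous.
Position 3: none → 0 synonymous.
Total: 0 + 0 + 0 = 0.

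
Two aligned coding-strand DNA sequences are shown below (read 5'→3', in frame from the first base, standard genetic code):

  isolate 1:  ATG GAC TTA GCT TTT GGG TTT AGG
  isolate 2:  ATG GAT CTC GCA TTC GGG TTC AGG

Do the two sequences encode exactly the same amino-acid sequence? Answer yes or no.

Codon 1: ATG Met / ATG Met — identical.
Codon 2: GAC Asp / GAT Asp — synonymous.
Codon 3: TTA Leu / CTC Leu — synonymous.
Codon 4: GCT Ala / GCA Ala — synonymous.
Codon 5: TTT Phe / TTC Phe — synonymous.
Codon 6: GGG Gly / GGG Gly — identical.
Codon 7: TTT Phe / TTC Phe — synonymous.
Codon 8: AGG Arg / AGG Arg — identical.
Nonsynonymous differences: 0 → same protein.

yes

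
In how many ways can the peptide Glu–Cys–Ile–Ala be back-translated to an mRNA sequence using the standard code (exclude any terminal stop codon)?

48

Glu: 2 codons.
Cys: 2 codons.
Ile: 3 codons.
Ala: 4 codons.
2 × 2 × 3 × 4 = 48.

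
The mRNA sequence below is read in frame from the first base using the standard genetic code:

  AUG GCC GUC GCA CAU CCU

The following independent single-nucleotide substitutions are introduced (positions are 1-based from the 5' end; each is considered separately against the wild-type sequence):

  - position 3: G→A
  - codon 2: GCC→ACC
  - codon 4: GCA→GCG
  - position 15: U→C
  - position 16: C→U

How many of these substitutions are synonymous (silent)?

Codon 1: AUG (Met) → AUA (Ile) — missense.
Codon 2: GCC (Ala) → ACC (Thr) — missense.
Codon 4: GCA (Ala) → GCG (Ala) — synonymous.
Codon 5: CAU (His) → CAC (His) — synonymous.
Codon 6: CCU (Pro) → UCU (Ser) — missense.
Synonymous: 2 of 5.

2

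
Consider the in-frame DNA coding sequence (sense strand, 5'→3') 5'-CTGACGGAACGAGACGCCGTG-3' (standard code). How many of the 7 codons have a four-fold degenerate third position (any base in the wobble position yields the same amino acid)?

5

Codon 1 CTG (Leu): third position 4-fold.
Codon 2 ACG (Thr): third position 4-fold.
Codon 3 GAA (Glu): third position 2-fold.
Codon 4 CGA (Arg): third position 4-fold.
Codon 5 GAC (Asp): third position 2-fold.
Codon 6 GCC (Ala): third position 4-fold.
Codon 7 GTG (Val): third position 4-fold.
Four-fold degenerate third positions: 5.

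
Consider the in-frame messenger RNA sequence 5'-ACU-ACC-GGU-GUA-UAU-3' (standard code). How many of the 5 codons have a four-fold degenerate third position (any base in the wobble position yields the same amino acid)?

Codon 1 ACU (Thr): third position 4-fold.
Codon 2 ACC (Thr): third position 4-fold.
Codon 3 GGU (Gly): third position 4-fold.
Codon 4 GUA (Val): third position 4-fold.
Codon 5 UAU (Tyr): third position 2-fold.
Four-fold degenerate third positions: 4.

4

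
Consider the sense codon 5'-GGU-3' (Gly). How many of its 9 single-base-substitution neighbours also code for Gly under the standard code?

Position 1: none → 0 synonymous.
Position 2: none → 0 synonymous.
Position 3: GGC, GGA, GGG → 3 synonymous.
Total: 0 + 0 + 3 = 3.

3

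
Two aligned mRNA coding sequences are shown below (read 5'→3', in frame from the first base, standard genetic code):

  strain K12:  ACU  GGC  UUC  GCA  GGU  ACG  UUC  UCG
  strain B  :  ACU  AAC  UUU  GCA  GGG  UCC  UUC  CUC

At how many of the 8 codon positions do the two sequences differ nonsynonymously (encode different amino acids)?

3

Codon 1: ACU Thr / ACU Thr — identical.
Codon 2: GGC Gly / AAC Asn — nonsynonymous.
Codon 3: UUC Phe / UUU Phe — synonymous.
Codon 4: GCA Ala / GCA Ala — identical.
Codon 5: GGU Gly / GGG Gly — synonymous.
Codon 6: ACG Thr / UCC Ser — nonsynonymous.
Codon 7: UUC Phe / UUC Phe — identical.
Codon 8: UCG Ser / CUC Leu — nonsynonymous.
Nonsynonymous differences: 3.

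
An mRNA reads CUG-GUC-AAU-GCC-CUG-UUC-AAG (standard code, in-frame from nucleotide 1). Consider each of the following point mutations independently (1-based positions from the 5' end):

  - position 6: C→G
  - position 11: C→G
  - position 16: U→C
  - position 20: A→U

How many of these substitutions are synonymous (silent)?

1

Codon 2: GUC (Val) → GUG (Val) — synonymous.
Codon 4: GCC (Ala) → GGC (Gly) — missense.
Codon 6: UUC (Phe) → CUC (Leu) — missense.
Codon 7: AAG (Lys) → AUG (Met) — missense.
Synonymous: 1 of 4.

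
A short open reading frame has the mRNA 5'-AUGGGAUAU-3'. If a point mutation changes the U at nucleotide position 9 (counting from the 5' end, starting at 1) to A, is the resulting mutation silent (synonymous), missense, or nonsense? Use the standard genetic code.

Position 9 falls in codon 3: UAU → Tyr.
After the substitution the codon is UAA → Stop.
The new codon is a stop codon, so this is a nonsense mutation.

nonsense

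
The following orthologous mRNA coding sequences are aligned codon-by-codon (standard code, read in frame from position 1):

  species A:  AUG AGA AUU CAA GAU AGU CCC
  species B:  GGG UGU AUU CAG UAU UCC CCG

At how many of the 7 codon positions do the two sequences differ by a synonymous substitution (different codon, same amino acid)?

Codon 1: AUG Met / GGG Gly — nonsynonymous.
Codon 2: AGA Arg / UGU Cys — nonsynonymous.
Codon 3: AUU Ile / AUU Ile — identical.
Codon 4: CAA Gln / CAG Gln — synonymous.
Codon 5: GAU Asp / UAU Tyr — nonsynonymous.
Codon 6: AGU Ser / UCC Ser — synonymous.
Codon 7: CCC Pro / CCG Pro — synonymous.
Synonymous differences: 3.

3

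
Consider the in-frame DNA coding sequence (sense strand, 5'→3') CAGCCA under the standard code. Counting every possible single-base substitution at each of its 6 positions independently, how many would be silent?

Codon 1 (CAG, Gln): 1 synonymous substitution.
Codon 2 (CCA, Pro): 3 synonymous substitutions.
Total: 1 + 3 = 4.

4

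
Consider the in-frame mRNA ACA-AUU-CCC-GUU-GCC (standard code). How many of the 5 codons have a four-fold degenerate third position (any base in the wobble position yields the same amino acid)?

Codon 1 ACA (Thr): third position 4-fold.
Codon 2 AUU (Ile): third position 3-fold.
Codon 3 CCC (Pro): third position 4-fold.
Codon 4 GUU (Val): third position 4-fold.
Codon 5 GCC (Ala): third position 4-fold.
Four-fold degenerate third positions: 4.

4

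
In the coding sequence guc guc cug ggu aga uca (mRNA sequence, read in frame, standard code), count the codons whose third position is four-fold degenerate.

Codon 1 GUC (Val): third position 4-fold.
Codon 2 GUC (Val): third position 4-fold.
Codon 3 CUG (Leu): third position 4-fold.
Codon 4 GGU (Gly): third position 4-fold.
Codon 5 AGA (Arg): third position 2-fold.
Codon 6 UCA (Ser): third position 4-fold.
Four-fold degenerate third positions: 5.

5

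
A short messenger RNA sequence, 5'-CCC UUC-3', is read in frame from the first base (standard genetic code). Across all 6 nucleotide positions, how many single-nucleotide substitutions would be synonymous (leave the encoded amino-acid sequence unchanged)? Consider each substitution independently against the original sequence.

Codon 1 (CCC, Pro): 3 synonymous substitutions.
Codon 2 (UUC, Phe): 1 synonymous substitution.
Total: 3 + 1 = 4.

4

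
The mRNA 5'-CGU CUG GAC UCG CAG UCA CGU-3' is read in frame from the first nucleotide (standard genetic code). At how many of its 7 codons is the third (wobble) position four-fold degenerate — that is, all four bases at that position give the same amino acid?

Codon 1 CGU (Arg): third position 4-fold.
Codon 2 CUG (Leu): third position 4-fold.
Codon 3 GAC (Asp): third position 2-fold.
Codon 4 UCG (Ser): third position 4-fold.
Codon 5 CAG (Gln): third position 2-fold.
Codon 6 UCA (Ser): third position 4-fold.
Codon 7 CGU (Arg): third position 4-fold.
Four-fold degenerate third positions: 5.

5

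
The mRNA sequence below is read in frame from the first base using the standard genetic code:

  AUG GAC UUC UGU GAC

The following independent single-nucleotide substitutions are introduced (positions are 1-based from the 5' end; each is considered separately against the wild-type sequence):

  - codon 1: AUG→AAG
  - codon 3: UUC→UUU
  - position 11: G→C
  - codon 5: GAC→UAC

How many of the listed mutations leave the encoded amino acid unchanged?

1

Codon 1: AUG (Met) → AAG (Lys) — missense.
Codon 3: UUC (Phe) → UUU (Phe) — synonymous.
Codon 4: UGU (Cys) → UCU (Ser) — missense.
Codon 5: GAC (Asp) → UAC (Tyr) — missense.
Synonymous: 1 of 4.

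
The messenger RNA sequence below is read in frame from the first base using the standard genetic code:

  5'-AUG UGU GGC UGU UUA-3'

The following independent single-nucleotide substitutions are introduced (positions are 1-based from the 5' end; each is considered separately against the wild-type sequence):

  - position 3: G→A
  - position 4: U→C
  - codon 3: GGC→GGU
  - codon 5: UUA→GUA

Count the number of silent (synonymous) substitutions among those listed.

1

Codon 1: AUG (Met) → AUA (Ile) — missense.
Codon 2: UGU (Cys) → CGU (Arg) — missense.
Codon 3: GGC (Gly) → GGU (Gly) — synonymous.
Codon 5: UUA (Leu) → GUA (Val) — missense.
Synonymous: 1 of 4.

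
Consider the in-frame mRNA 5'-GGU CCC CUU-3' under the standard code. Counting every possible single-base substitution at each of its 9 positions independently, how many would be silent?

9

Codon 1 (GGU, Gly): 3 synonymous substitutions.
Codon 2 (CCC, Pro): 3 synonymous substitutions.
Codon 3 (CUU, Leu): 3 synonymous substitutions.
Total: 3 + 3 + 3 = 9.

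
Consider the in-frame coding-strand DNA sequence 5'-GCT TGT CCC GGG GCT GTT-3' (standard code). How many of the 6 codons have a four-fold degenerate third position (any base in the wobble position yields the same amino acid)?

Codon 1 GCT (Ala): third position 4-fold.
Codon 2 TGT (Cys): third position 2-fold.
Codon 3 CCC (Pro): third position 4-fold.
Codon 4 GGG (Gly): third position 4-fold.
Codon 5 GCT (Ala): third position 4-fold.
Codon 6 GTT (Val): third position 4-fold.
Four-fold degenerate third positions: 5.

5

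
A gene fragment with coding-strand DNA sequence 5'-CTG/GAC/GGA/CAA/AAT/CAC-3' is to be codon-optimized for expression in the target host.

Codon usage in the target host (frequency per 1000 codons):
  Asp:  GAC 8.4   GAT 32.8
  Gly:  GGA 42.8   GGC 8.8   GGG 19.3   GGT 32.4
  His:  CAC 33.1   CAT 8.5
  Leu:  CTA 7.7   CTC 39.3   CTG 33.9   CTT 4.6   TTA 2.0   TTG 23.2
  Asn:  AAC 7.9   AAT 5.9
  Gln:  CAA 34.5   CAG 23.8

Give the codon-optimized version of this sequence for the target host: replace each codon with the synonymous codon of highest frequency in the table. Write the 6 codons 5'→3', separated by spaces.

CTC GAT GGA CAA AAC CAC

Codon 1 (Leu): best is CTC at 39.3.
Codon 2 (Asp): best is GAT at 32.8.
Codon 3 (Gly): best is GGA at 42.8.
Codon 4 (Gln): best is CAA at 34.5.
Codon 5 (Asn): best is AAC at 7.9.
Codon 6 (His): best is CAC at 33.1.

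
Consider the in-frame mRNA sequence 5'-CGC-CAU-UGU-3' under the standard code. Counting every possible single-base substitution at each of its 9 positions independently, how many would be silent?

Codon 1 (CGC, Arg): 3 synonymous substitutions.
Codon 2 (CAU, His): 1 synonymous substitution.
Codon 3 (UGU, Cys): 1 synonymous substitution.
Total: 3 + 1 + 1 = 5.

5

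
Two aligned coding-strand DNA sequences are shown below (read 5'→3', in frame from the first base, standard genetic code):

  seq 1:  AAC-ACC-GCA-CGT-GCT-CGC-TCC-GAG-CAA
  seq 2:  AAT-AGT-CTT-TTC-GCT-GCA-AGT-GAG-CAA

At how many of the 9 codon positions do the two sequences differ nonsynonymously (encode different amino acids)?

Codon 1: AAC Asn / AAT Asn — synonymous.
Codon 2: ACC Thr / AGT Ser — nonsynonymous.
Codon 3: GCA Ala / CTT Leu — nonsynonymous.
Codon 4: CGT Arg / TTC Phe — nonsynonymous.
Codon 5: GCT Ala / GCT Ala — identical.
Codon 6: CGC Arg / GCA Ala — nonsynonymous.
Codon 7: TCC Ser / AGT Ser — synonymous.
Codon 8: GAG Glu / GAG Glu — identical.
Codon 9: CAA Gln / CAA Gln — identical.
Nonsynonymous differences: 4.

4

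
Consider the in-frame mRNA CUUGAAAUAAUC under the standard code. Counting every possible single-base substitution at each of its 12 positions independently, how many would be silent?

Codon 1 (CUU, Leu): 3 synonymous substitutions.
Codon 2 (GAA, Glu): 1 synonymous substitution.
Codon 3 (AUA, Ile): 2 synonymous substitutions.
Codon 4 (AUC, Ile): 2 synonymous substitutions.
Total: 3 + 1 + 2 + 2 = 8.

8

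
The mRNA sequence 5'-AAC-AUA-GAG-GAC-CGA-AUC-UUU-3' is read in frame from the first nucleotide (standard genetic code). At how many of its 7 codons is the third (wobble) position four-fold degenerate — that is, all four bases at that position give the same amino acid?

Codon 1 AAC (Asn): third position 2-fold.
Codon 2 AUA (Ile): third position 3-fold.
Codon 3 GAG (Glu): third position 2-fold.
Codon 4 GAC (Asp): third position 2-fold.
Codon 5 CGA (Arg): third position 4-fold.
Codon 6 AUC (Ile): third position 3-fold.
Codon 7 UUU (Phe): third position 2-fold.
Four-fold degenerate third positions: 1.

1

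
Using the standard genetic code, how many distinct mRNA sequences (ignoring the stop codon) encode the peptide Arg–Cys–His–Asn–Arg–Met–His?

576

Arg: 6 codons.
Cys: 2 codons.
His: 2 codons.
Asn: 2 codons.
Arg: 6 codons.
Met: 1 codon.
His: 2 codons.
6 × 2 × 2 × 2 × 6 × 1 × 2 = 576.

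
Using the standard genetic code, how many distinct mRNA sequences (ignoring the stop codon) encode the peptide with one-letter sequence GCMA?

32

Gly: 4 codons.
Cys: 2 codons.
Met: 1 codon.
Ala: 4 codons.
4 × 2 × 1 × 4 = 32.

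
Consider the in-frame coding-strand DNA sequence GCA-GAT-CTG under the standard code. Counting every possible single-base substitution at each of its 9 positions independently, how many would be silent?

8

Codon 1 (GCA, Ala): 3 synonymous substitutions.
Codon 2 (GAT, Asp): 1 synonymous substitution.
Codon 3 (CTG, Leu): 4 synonymous substitutions.
Total: 3 + 1 + 4 = 8.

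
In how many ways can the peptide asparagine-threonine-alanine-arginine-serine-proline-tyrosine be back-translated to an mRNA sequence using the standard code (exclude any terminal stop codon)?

9216

Asn: 2 codons.
Thr: 4 codons.
Ala: 4 codons.
Arg: 6 codons.
Ser: 6 codons.
Pro: 4 codons.
Tyr: 2 codons.
2 × 4 × 4 × 6 × 6 × 4 × 2 = 9216.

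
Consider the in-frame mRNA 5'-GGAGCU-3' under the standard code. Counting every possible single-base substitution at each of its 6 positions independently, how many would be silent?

Codon 1 (GGA, Gly): 3 synonymous substitutions.
Codon 2 (GCU, Ala): 3 synonymous substitutions.
Total: 3 + 3 = 6.

6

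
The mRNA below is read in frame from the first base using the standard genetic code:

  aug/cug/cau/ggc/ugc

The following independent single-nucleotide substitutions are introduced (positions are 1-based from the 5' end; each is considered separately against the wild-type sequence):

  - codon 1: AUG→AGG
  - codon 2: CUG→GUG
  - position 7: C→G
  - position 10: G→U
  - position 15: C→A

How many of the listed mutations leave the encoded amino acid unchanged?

0

Codon 1: AUG (Met) → AGG (Arg) — missense.
Codon 2: CUG (Leu) → GUG (Val) — missense.
Codon 3: CAU (His) → GAU (Asp) — missense.
Codon 4: GGC (Gly) → UGC (Cys) — missense.
Codon 5: UGC (Cys) → UGA (Stop) — nonsense.
Synonymous: 0 of 5.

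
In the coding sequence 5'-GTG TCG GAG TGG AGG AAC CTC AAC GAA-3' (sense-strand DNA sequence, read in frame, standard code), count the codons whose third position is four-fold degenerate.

Codon 1 GTG (Val): third position 4-fold.
Codon 2 TCG (Ser): third position 4-fold.
Codon 3 GAG (Glu): third position 2-fold.
Codon 4 TGG (Trp): third position 1-fold.
Codon 5 AGG (Arg): third position 2-fold.
Codon 6 AAC (Asn): third position 2-fold.
Codon 7 CTC (Leu): third position 4-fold.
Codon 8 AAC (Asn): third position 2-fold.
Codon 9 GAA (Glu): third position 2-fold.
Four-fold degenerate third positions: 3.

3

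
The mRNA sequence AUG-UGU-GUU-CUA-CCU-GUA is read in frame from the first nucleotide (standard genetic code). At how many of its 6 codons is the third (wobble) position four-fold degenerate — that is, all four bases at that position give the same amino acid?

4

Codon 1 AUG (Met): third position 1-fold.
Codon 2 UGU (Cys): third position 2-fold.
Codon 3 GUU (Val): third position 4-fold.
Codon 4 CUA (Leu): third position 4-fold.
Codon 5 CCU (Pro): third position 4-fold.
Codon 6 GUA (Val): third position 4-fold.
Four-fold degenerate third positions: 4.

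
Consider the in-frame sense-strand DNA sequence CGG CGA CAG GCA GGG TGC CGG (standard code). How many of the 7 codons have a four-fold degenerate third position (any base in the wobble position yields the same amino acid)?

5

Codon 1 CGG (Arg): third position 4-fold.
Codon 2 CGA (Arg): third position 4-fold.
Codon 3 CAG (Gln): third position 2-fold.
Codon 4 GCA (Ala): third position 4-fold.
Codon 5 GGG (Gly): third position 4-fold.
Codon 6 TGC (Cys): third position 2-fold.
Codon 7 CGG (Arg): third position 4-fold.
Four-fold degenerate third positions: 5.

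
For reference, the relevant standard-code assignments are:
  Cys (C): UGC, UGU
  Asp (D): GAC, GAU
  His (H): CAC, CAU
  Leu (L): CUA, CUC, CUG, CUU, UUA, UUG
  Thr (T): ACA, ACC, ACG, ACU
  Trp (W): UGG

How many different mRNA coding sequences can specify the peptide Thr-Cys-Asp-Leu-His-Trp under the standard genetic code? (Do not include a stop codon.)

192

Thr: 4 codons.
Cys: 2 codons.
Asp: 2 codons.
Leu: 6 codons.
His: 2 codons.
Trp: 1 codon.
4 × 2 × 2 × 6 × 2 × 1 = 192.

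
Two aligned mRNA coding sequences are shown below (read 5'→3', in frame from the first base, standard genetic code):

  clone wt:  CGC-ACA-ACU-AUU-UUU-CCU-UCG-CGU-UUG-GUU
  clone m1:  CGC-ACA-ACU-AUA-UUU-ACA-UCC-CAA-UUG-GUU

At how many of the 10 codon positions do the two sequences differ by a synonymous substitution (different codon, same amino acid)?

Codon 1: CGC Arg / CGC Arg — identical.
Codon 2: ACA Thr / ACA Thr — identical.
Codon 3: ACU Thr / ACU Thr — identical.
Codon 4: AUU Ile / AUA Ile — synonymous.
Codon 5: UUU Phe / UUU Phe — identical.
Codon 6: CCU Pro / ACA Thr — nonsynonymous.
Codon 7: UCG Ser / UCC Ser — synonymous.
Codon 8: CGU Arg / CAA Gln — nonsynonymous.
Codon 9: UUG Leu / UUG Leu — identical.
Codon 10: GUU Val / GUU Val — identical.
Synonymous differences: 2.

2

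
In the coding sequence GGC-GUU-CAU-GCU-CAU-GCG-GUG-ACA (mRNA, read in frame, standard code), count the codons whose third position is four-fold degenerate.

Codon 1 GGC (Gly): third position 4-fold.
Codon 2 GUU (Val): third position 4-fold.
Codon 3 CAU (His): third position 2-fold.
Codon 4 GCU (Ala): third position 4-fold.
Codon 5 CAU (His): third position 2-fold.
Codon 6 GCG (Ala): third position 4-fold.
Codon 7 GUG (Val): third position 4-fold.
Codon 8 ACA (Thr): third position 4-fold.
Four-fold degenerate third positions: 6.

6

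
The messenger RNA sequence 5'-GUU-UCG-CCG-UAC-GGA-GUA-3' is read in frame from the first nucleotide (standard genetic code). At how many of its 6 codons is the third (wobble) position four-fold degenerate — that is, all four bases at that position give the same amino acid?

Codon 1 GUU (Val): third position 4-fold.
Codon 2 UCG (Ser): third position 4-fold.
Codon 3 CCG (Pro): third position 4-fold.
Codon 4 UAC (Tyr): third position 2-fold.
Codon 5 GGA (Gly): third position 4-fold.
Codon 6 GUA (Val): third position 4-fold.
Four-fold degenerate third positions: 5.

5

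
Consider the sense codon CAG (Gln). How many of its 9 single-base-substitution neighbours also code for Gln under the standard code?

1

Position 1: none → 0 synonymous.
Position 2: none → 0 synonymous.
Position 3: CAA → 1 synonymous.
Total: 0 + 0 + 1 = 1.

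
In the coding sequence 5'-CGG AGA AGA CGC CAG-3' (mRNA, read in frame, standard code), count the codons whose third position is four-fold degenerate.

2

Codon 1 CGG (Arg): third position 4-fold.
Codon 2 AGA (Arg): third position 2-fold.
Codon 3 AGA (Arg): third position 2-fold.
Codon 4 CGC (Arg): third position 4-fold.
Codon 5 CAG (Gln): third position 2-fold.
Four-fold degenerate third positions: 2.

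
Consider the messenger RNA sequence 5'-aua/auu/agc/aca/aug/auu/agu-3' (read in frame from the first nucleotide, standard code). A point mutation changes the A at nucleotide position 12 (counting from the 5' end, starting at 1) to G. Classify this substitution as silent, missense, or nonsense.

Position 12 falls in codon 4: ACA → Thr.
After the substitution the codon is ACG → Thr.
Both encode Thr, so the change is synonymous.

silent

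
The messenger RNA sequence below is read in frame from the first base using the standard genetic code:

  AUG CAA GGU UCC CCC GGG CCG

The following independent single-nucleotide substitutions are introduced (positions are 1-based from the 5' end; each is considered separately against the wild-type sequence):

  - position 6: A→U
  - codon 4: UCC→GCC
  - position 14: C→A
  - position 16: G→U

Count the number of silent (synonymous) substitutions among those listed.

0

Codon 2: CAA (Gln) → CAU (His) — missense.
Codon 4: UCC (Ser) → GCC (Ala) — missense.
Codon 5: CCC (Pro) → CAC (His) — missense.
Codon 6: GGG (Gly) → UGG (Trp) — missense.
Synonymous: 0 of 4.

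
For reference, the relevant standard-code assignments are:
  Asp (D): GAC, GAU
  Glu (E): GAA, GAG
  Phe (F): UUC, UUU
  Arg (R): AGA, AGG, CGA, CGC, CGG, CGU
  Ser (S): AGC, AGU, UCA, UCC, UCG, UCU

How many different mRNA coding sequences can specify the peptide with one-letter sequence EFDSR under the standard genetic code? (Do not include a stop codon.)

Glu: 2 codons.
Phe: 2 codons.
Asp: 2 codons.
Ser: 6 codons.
Arg: 6 codons.
2 × 2 × 2 × 6 × 6 = 288.

288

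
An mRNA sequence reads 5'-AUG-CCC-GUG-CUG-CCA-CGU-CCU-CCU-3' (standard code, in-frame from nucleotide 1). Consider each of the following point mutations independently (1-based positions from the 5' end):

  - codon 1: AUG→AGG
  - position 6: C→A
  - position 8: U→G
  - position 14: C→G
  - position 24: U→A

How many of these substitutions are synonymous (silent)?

2

Codon 1: AUG (Met) → AGG (Arg) — missense.
Codon 2: CCC (Pro) → CCA (Pro) — synonymous.
Codon 3: GUG (Val) → GGG (Gly) — missense.
Codon 5: CCA (Pro) → CGA (Arg) — missense.
Codon 8: CCU (Pro) → CCA (Pro) — synonymous.
Synonymous: 2 of 5.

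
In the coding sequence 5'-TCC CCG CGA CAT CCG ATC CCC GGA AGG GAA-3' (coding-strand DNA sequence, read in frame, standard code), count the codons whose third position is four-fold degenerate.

Codon 1 TCC (Ser): third position 4-fold.
Codon 2 CCG (Pro): third position 4-fold.
Codon 3 CGA (Arg): third position 4-fold.
Codon 4 CAT (His): third position 2-fold.
Codon 5 CCG (Pro): third position 4-fold.
Codon 6 ATC (Ile): third position 3-fold.
Codon 7 CCC (Pro): third position 4-fold.
Codon 8 GGA (Gly): third position 4-fold.
Codon 9 AGG (Arg): third position 2-fold.
Codon 10 GAA (Glu): third position 2-fold.
Four-fold degenerate third positions: 6.

6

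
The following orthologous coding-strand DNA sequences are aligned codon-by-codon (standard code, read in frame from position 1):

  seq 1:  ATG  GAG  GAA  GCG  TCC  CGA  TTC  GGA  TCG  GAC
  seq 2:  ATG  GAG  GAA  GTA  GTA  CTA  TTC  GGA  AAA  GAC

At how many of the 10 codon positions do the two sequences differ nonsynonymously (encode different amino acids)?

Codon 1: ATG Met / ATG Met — identical.
Codon 2: GAG Glu / GAG Glu — identical.
Codon 3: GAA Glu / GAA Glu — identical.
Codon 4: GCG Ala / GTA Val — nonsynonymous.
Codon 5: TCC Ser / GTA Val — nonsynonymous.
Codon 6: CGA Arg / CTA Leu — nonsynonymous.
Codon 7: TTC Phe / TTC Phe — identical.
Codon 8: GGA Gly / GGA Gly — identical.
Codon 9: TCG Ser / AAA Lys — nonsynonymous.
Codon 10: GAC Asp / GAC Asp — identical.
Nonsynonymous differences: 4.

4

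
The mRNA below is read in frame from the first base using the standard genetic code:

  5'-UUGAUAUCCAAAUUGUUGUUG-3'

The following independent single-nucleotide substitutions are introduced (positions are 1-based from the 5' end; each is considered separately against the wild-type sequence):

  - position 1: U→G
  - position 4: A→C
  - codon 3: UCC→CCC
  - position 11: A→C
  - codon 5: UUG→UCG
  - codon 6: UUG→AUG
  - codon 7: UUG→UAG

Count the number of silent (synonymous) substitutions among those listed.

0

Codon 1: UUG (Leu) → GUG (Val) — missense.
Codon 2: AUA (Ile) → CUA (Leu) — missense.
Codon 3: UCC (Ser) → CCC (Pro) — missense.
Codon 4: AAA (Lys) → ACA (Thr) — missense.
Codon 5: UUG (Leu) → UCG (Ser) — missense.
Codon 6: UUG (Leu) → AUG (Met) — missense.
Codon 7: UUG (Leu) → UAG (Stop) — nonsense.
Synonymous: 0 of 7.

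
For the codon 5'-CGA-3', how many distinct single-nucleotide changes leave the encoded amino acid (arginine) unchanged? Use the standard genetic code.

4

Position 1: AGA → 1 synonymous.
Position 2: none → 0 synonymous.
Position 3: CGU, CGC, CGG → 3 synonymous.
Total: 1 + 0 + 3 = 4.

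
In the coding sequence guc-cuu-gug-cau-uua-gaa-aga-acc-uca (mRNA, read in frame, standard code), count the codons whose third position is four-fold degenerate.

5

Codon 1 GUC (Val): third position 4-fold.
Codon 2 CUU (Leu): third position 4-fold.
Codon 3 GUG (Val): third position 4-fold.
Codon 4 CAU (His): third position 2-fold.
Codon 5 UUA (Leu): third position 2-fold.
Codon 6 GAA (Glu): third position 2-fold.
Codon 7 AGA (Arg): third position 2-fold.
Codon 8 ACC (Thr): third position 4-fold.
Codon 9 UCA (Ser): third position 4-fold.
Four-fold degenerate third positions: 5.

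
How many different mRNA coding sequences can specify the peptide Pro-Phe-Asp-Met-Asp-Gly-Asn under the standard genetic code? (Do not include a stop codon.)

256

Pro: 4 codons.
Phe: 2 codons.
Asp: 2 codons.
Met: 1 codon.
Asp: 2 codons.
Gly: 4 codons.
Asn: 2 codons.
4 × 2 × 2 × 1 × 2 × 4 × 2 = 256.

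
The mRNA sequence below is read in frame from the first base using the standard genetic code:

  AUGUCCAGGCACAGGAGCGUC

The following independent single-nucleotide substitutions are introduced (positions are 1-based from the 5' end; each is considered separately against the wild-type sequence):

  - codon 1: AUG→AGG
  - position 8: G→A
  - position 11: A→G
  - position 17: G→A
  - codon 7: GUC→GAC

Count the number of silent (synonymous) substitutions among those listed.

0

Codon 1: AUG (Met) → AGG (Arg) — missense.
Codon 3: AGG (Arg) → AAG (Lys) — missense.
Codon 4: CAC (His) → CGC (Arg) — missense.
Codon 6: AGC (Ser) → AAC (Asn) — missense.
Codon 7: GUC (Val) → GAC (Asp) — missense.
Synonymous: 0 of 5.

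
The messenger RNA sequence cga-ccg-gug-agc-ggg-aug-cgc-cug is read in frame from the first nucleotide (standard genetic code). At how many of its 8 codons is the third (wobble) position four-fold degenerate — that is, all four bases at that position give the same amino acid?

6

Codon 1 CGA (Arg): third position 4-fold.
Codon 2 CCG (Pro): third position 4-fold.
Codon 3 GUG (Val): third position 4-fold.
Codon 4 AGC (Ser): third position 2-fold.
Codon 5 GGG (Gly): third position 4-fold.
Codon 6 AUG (Met): third position 1-fold.
Codon 7 CGC (Arg): third position 4-fold.
Codon 8 CUG (Leu): third position 4-fold.
Four-fold degenerate third positions: 6.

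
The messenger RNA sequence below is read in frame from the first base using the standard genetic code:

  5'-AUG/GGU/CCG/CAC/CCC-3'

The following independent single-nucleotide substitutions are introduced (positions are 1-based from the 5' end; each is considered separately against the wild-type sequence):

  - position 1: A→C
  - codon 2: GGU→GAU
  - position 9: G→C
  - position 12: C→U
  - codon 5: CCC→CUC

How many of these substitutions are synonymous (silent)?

Codon 1: AUG (Met) → CUG (Leu) — missense.
Codon 2: GGU (Gly) → GAU (Asp) — missense.
Codon 3: CCG (Pro) → CCC (Pro) — synonymous.
Codon 4: CAC (His) → CAU (His) — synonymous.
Codon 5: CCC (Pro) → CUC (Leu) — missense.
Synonymous: 2 of 5.

2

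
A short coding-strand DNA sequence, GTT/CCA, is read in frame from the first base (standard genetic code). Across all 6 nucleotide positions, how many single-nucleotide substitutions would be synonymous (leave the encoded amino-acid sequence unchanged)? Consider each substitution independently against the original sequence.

Codon 1 (GTT, Val): 3 synonymous substitutions.
Codon 2 (CCA, Pro): 3 synonymous substitutions.
Total: 3 + 3 = 6.

6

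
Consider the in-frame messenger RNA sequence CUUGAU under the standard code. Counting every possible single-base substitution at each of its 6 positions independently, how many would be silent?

4

Codon 1 (CUU, Leu): 3 synonymous substitutions.
Codon 2 (GAU, Asp): 1 synonymous substitution.
Total: 3 + 1 = 4.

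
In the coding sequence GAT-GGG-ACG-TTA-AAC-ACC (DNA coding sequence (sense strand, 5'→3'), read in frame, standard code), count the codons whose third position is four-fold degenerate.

Codon 1 GAT (Asp): third position 2-fold.
Codon 2 GGG (Gly): third position 4-fold.
Codon 3 ACG (Thr): third position 4-fold.
Codon 4 TTA (Leu): third position 2-fold.
Codon 5 AAC (Asn): third position 2-fold.
Codon 6 ACC (Thr): third position 4-fold.
Four-fold degenerate third positions: 3.

3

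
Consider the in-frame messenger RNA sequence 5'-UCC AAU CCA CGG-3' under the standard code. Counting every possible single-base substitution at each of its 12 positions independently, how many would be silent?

11

Codon 1 (UCC, Ser): 3 synonymous substitutions.
Codon 2 (AAU, Asn): 1 synonymous substitution.
Codon 3 (CCA, Pro): 3 synonymous substitutions.
Codon 4 (CGG, Arg): 4 synonymous substitutions.
Total: 3 + 1 + 3 + 4 = 11.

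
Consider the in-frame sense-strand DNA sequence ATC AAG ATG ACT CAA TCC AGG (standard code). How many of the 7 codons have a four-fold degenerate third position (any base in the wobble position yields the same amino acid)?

2

Codon 1 ATC (Ile): third position 3-fold.
Codon 2 AAG (Lys): third position 2-fold.
Codon 3 ATG (Met): third position 1-fold.
Codon 4 ACT (Thr): third position 4-fold.
Codon 5 CAA (Gln): third position 2-fold.
Codon 6 TCC (Ser): third position 4-fold.
Codon 7 AGG (Arg): third position 2-fold.
Four-fold degenerate third positions: 2.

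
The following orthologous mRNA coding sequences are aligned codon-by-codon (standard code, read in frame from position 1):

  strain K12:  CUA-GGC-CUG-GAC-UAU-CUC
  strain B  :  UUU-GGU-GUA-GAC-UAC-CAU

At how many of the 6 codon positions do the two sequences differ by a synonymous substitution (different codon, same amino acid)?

Codon 1: CUA Leu / UUU Phe — nonsynonymous.
Codon 2: GGC Gly / GGU Gly — synonymous.
Codon 3: CUG Leu / GUA Val — nonsynonymous.
Codon 4: GAC Asp / GAC Asp — identical.
Codon 5: UAU Tyr / UAC Tyr — synonymous.
Codon 6: CUC Leu / CAU His — nonsynonymous.
Synonymous differences: 2.

2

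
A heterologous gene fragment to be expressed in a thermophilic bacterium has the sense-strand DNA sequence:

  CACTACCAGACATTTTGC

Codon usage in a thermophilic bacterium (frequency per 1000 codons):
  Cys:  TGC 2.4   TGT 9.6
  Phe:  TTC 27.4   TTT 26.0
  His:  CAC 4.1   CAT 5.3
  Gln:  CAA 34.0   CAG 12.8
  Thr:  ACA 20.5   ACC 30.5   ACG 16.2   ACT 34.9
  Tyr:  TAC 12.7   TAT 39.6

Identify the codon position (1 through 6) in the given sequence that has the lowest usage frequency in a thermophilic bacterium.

6

Codon 1 CAC (His): 4.1 per 1000.
Codon 2 TAC (Tyr): 12.7 per 1000.
Codon 3 CAG (Gln): 12.8 per 1000.
Codon 4 ACA (Thr): 20.5 per 1000.
Codon 5 TTT (Phe): 26.0 per 1000.
Codon 6 TGC (Cys): 2.4 per 1000.
Lowest frequency is 2.4 at codon 6.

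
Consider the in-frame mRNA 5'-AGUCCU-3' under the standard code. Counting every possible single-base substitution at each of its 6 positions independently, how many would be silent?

Codon 1 (AGU, Ser): 1 synonymous substitution.
Codon 2 (CCU, Pro): 3 synonymous substitutions.
Total: 1 + 3 = 4.

4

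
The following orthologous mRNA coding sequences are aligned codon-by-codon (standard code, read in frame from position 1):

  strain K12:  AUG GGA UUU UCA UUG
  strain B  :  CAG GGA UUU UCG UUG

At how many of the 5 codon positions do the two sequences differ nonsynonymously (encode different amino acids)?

1

Codon 1: AUG Met / CAG Gln — nonsynonymous.
Codon 2: GGA Gly / GGA Gly — identical.
Codon 3: UUU Phe / UUU Phe — identical.
Codon 4: UCA Ser / UCG Ser — synonymous.
Codon 5: UUG Leu / UUG Leu — identical.
Nonsynonymous differences: 1.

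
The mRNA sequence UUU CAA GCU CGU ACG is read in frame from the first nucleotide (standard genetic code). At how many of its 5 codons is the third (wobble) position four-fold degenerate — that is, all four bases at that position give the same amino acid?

3

Codon 1 UUU (Phe): third position 2-fold.
Codon 2 CAA (Gln): third position 2-fold.
Codon 3 GCU (Ala): third position 4-fold.
Codon 4 CGU (Arg): third position 4-fold.
Codon 5 ACG (Thr): third position 4-fold.
Four-fold degenerate third positions: 3.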